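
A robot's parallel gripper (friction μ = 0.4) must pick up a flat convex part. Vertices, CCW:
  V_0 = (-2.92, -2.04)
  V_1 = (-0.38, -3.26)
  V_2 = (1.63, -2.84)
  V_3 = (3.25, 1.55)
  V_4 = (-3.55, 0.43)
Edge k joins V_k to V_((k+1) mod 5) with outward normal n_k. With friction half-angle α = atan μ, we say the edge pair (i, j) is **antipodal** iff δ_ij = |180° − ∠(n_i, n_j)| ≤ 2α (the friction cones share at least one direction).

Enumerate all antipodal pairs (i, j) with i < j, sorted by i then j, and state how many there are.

α = atan 0.4 = 21.80°;  2α = 43.60°
n_0 = (-0.4330, -0.9014)
n_1 = (+0.2045, -0.9789)
n_2 = (+0.9382, -0.3462)
n_3 = (-0.1625, +0.9867)
n_4 = (-0.9690, -0.2471)
  (0,1): δ = 142.54°  ·
  (0,2): δ = 84.60°  ·
  (0,3): δ = 35.01°  ✓
  (0,4): δ = 129.96°  ·
  (1,2): δ = 122.06°  ·
  (1,3): δ = 2.45°  ✓
  (1,4): δ = 92.51°  ·
  (2,3): δ = 60.39°  ·
  (2,4): δ = 34.56°  ✓
  (3,4): δ = 85.04°  ·
antipodal pairs: 3

count = 3; pairs: (0,3), (1,3), (2,4)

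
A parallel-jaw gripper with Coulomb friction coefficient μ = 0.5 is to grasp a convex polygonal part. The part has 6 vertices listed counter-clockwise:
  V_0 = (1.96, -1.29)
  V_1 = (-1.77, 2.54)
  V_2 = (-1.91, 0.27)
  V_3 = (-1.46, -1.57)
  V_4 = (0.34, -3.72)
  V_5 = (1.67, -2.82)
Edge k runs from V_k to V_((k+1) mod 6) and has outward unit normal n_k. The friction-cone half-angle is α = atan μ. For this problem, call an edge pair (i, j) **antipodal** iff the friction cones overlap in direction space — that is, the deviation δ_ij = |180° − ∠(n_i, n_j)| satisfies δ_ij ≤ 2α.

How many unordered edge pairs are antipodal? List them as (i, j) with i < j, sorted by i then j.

α = atan 0.5 = 26.57°;  2α = 53.13°
n_0 = (+0.7164, +0.6977)
n_1 = (-0.9981, +0.0616)
n_2 = (-0.9714, -0.2376)
n_3 = (-0.7668, -0.6419)
n_4 = (+0.5604, -0.8282)
n_5 = (+0.9825, -0.1862)
  (0,1): δ = 47.77°  ✓
  (0,2): δ = 30.50°  ✓
  (0,3): δ = 4.31°  ✓
  (0,4): δ = 79.84°  ·
  (0,5): δ = 125.03°  ·
  (1,2): δ = 162.73°  ·
  (1,3): δ = 136.53°  ·
  (1,4): δ = 52.38°  ✓
  (1,5): δ = 7.20°  ✓
  (2,3): δ = 153.81°  ·
  (2,4): δ = 69.66°  ·
  (2,5): δ = 24.48°  ✓
  (3,4): δ = 95.85°  ·
  (3,5): δ = 50.67°  ✓
  (4,5): δ = 134.82°  ·
antipodal pairs: 7

count = 7; pairs: (0,1), (0,2), (0,3), (1,4), (1,5), (2,5), (3,5)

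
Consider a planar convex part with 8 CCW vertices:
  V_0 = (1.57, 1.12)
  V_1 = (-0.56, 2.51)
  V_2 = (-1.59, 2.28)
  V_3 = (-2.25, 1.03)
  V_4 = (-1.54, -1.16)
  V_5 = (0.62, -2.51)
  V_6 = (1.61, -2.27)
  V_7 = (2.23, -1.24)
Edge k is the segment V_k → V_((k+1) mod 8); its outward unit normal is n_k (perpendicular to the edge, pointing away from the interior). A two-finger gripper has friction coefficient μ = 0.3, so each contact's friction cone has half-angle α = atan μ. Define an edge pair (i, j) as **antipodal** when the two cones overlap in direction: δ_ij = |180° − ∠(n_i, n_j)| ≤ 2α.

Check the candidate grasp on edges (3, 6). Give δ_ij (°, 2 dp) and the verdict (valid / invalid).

δ = 49.01°, invalid

α = atan 0.3 = 16.70°;  2α = 33.40°
edge 3: e_3 = (+0.71, -2.19);  n_3 = (-0.9513, -0.3084)
edge 6: e_6 = (+0.62, +1.03);  n_6 = (+0.8568, -0.5157)
∠(n_3, n_6) = 130.99°
δ = |180° − 130.99°| = 49.01°
49.01° > 2α = 33.40°  →  invalid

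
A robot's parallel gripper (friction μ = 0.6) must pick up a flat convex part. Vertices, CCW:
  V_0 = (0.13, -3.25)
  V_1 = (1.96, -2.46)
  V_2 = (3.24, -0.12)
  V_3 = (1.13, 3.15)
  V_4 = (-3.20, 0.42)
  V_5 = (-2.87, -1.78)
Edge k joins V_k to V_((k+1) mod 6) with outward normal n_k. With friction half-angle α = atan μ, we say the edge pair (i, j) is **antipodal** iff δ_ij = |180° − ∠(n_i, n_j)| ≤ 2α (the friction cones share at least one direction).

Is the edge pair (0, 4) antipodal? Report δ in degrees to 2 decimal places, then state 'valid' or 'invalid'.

α = atan 0.6 = 30.96°;  2α = 61.93°
edge 0: e_0 = (+1.83, +0.79);  n_0 = (+0.3963, -0.9181)
edge 4: e_4 = (+0.33, -2.20);  n_4 = (-0.9889, -0.1483)
∠(n_0, n_4) = 104.82°
δ = |180° − 104.82°| = 75.18°
75.18° > 2α = 61.93°  →  invalid

δ = 75.18°, invalid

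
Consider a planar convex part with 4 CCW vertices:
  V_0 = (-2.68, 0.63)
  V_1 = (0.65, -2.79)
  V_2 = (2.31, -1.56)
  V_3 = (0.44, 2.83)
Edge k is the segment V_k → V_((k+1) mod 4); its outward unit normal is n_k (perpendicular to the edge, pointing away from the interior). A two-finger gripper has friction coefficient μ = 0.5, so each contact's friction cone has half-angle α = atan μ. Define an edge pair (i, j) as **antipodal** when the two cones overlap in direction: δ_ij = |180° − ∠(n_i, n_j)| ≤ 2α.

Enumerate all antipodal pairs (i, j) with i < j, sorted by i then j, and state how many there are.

count = 2; pairs: (0,2), (1,3)

α = atan 0.5 = 26.57°;  2α = 53.13°
n_0 = (-0.7165, -0.6976)
n_1 = (+0.5953, -0.8035)
n_2 = (+0.9200, +0.3919)
n_3 = (-0.5763, +0.8173)
  (0,1): δ = 97.70°  ·
  (0,2): δ = 21.16°  ✓
  (0,3): δ = 80.95°  ·
  (1,2): δ = 103.46°  ·
  (1,3): δ = 1.35°  ✓
  (2,3): δ = 77.88°  ·
antipodal pairs: 2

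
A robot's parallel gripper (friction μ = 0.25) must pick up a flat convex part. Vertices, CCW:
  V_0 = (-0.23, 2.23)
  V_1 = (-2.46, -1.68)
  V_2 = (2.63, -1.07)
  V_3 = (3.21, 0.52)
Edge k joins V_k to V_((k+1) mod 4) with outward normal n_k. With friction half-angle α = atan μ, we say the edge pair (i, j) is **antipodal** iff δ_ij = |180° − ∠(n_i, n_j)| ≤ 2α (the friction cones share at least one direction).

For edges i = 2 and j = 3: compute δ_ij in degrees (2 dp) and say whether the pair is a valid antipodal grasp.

δ = 96.39°, invalid

α = atan 0.25 = 14.04°;  2α = 28.07°
edge 2: e_2 = (+0.58, +1.59);  n_2 = (+0.9394, -0.3427)
edge 3: e_3 = (-3.44, +1.71);  n_3 = (+0.4451, +0.8955)
∠(n_2, n_3) = 83.61°
δ = |180° − 83.61°| = 96.39°
96.39° > 2α = 28.07°  →  invalid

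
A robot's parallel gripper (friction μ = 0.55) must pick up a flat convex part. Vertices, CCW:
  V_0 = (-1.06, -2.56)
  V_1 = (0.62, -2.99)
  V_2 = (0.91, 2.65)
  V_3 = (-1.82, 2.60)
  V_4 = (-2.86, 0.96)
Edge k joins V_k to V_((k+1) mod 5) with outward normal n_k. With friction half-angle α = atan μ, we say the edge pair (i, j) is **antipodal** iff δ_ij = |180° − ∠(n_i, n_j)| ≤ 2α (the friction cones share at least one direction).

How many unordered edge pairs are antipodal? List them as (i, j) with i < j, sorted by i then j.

α = atan 0.55 = 28.81°;  2α = 57.62°
n_0 = (-0.2480, -0.9688)
n_1 = (+0.9987, -0.0514)
n_2 = (-0.0183, +0.9998)
n_3 = (-0.8445, +0.5355)
n_4 = (-0.8903, -0.4553)
  (0,1): δ = 78.59°  ·
  (0,2): δ = 15.41°  ✓
  (0,3): δ = 71.98°  ·
  (0,4): δ = 131.44°  ·
  (1,2): δ = 86.01°  ·
  (1,3): δ = 29.44°  ✓
  (1,4): δ = 30.03°  ✓
  (2,3): δ = 123.43°  ·
  (2,4): δ = 63.97°  ·
  (3,4): δ = 120.54°  ·
antipodal pairs: 3

count = 3; pairs: (0,2), (1,3), (1,4)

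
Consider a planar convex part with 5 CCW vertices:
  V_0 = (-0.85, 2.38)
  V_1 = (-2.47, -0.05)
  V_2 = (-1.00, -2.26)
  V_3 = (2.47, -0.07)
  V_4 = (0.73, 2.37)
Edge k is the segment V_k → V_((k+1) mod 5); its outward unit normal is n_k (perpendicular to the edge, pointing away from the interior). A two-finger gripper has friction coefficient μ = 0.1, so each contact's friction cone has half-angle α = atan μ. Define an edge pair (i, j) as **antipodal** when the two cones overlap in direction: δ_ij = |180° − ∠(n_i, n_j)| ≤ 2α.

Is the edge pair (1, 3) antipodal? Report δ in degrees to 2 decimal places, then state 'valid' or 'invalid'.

δ = 1.86°, valid

α = atan 0.1 = 5.71°;  2α = 11.42°
edge 1: e_1 = (+1.47, -2.21);  n_1 = (-0.8326, -0.5538)
edge 3: e_3 = (-1.74, +2.44);  n_3 = (+0.8142, +0.5806)
∠(n_1, n_3) = 178.14°
δ = |180° − 178.14°| = 1.86°
1.86° ≤ 2α = 11.42°  →  valid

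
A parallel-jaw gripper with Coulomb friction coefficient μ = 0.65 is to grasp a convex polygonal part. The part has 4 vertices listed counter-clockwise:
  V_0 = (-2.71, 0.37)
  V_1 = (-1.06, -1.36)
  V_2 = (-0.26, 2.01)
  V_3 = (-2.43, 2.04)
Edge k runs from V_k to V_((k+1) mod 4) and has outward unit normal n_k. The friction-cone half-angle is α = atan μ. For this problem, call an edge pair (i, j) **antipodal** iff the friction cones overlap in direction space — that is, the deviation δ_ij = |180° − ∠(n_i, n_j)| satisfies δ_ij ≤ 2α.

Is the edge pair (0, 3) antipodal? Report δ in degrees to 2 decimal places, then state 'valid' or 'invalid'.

δ = 126.84°, invalid

α = atan 0.65 = 33.02°;  2α = 66.05°
edge 0: e_0 = (+1.65, -1.73);  n_0 = (-0.7236, -0.6902)
edge 3: e_3 = (-0.28, -1.67);  n_3 = (-0.9862, +0.1654)
∠(n_0, n_3) = 53.16°
δ = |180° − 53.16°| = 126.84°
126.84° > 2α = 66.05°  →  invalid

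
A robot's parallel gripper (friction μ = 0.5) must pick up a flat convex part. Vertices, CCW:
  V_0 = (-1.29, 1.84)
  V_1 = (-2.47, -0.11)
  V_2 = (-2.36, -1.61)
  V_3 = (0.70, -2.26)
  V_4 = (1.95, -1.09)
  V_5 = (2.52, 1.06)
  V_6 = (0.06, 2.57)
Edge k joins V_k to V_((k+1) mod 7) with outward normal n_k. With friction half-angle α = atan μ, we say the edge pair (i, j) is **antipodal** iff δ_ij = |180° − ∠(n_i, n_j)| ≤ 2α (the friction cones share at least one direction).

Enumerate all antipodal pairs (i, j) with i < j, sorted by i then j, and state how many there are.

count = 8; pairs: (0,3), (0,4), (1,3), (1,4), (2,5), (2,6), (3,6), (4,6)

α = atan 0.5 = 26.57°;  2α = 53.13°
n_0 = (-0.8556, +0.5177)
n_1 = (-0.9973, -0.0731)
n_2 = (-0.2078, -0.9782)
n_3 = (+0.6834, -0.7301)
n_4 = (+0.9666, -0.2563)
n_5 = (+0.5231, +0.8523)
n_6 = (-0.4757, +0.8796)
  (0,1): δ = 144.63°  ·
  (0,2): δ = 70.81°  ·
  (0,3): δ = 15.71°  ✓
  (0,4): δ = 16.33°  ✓
  (0,5): δ = 89.64°  ·
  (0,6): δ = 149.58°  ·
  (1,2): δ = 106.19°  ·
  (1,3): δ = 51.09°  ✓
  (1,4): δ = 19.04°  ✓
  (1,5): δ = 54.26°  ·
  (1,6): δ = 114.21°  ·
  (2,3): δ = 124.90°  ·
  (2,4): δ = 92.86°  ·
  (2,5): δ = 19.55°  ✓
  (2,6): δ = 40.39°  ✓
  (3,4): δ = 147.96°  ·
  (3,5): δ = 74.65°  ·
  (3,6): δ = 14.70°  ✓
  (4,5): δ = 106.69°  ·
  (4,6): δ = 46.75°  ✓
  (5,6): δ = 120.06°  ·
antipodal pairs: 8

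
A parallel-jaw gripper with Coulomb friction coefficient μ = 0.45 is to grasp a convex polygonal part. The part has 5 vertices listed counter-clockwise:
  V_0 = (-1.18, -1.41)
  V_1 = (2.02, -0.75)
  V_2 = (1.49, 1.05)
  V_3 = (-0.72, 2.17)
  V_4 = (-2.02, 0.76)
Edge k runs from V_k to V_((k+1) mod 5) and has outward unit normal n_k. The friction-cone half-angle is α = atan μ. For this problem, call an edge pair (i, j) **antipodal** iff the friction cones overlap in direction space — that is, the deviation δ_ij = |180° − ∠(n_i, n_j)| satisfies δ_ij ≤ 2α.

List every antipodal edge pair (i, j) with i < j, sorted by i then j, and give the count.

count = 4; pairs: (0,2), (0,3), (1,4), (2,4)

α = atan 0.45 = 24.23°;  2α = 48.46°
n_0 = (+0.2020, -0.9794)
n_1 = (+0.9593, +0.2825)
n_2 = (+0.4521, +0.8920)
n_3 = (-0.7352, +0.6778)
n_4 = (-0.9326, -0.3610)
  (0,1): δ = 85.25°  ·
  (0,2): δ = 38.53°  ✓
  (0,3): δ = 35.67°  ✓
  (0,4): δ = 99.51°  ·
  (1,2): δ = 133.28°  ·
  (1,3): δ = 59.08°  ·
  (1,4): δ = 4.75°  ✓
  (2,3): δ = 105.80°  ·
  (2,4): δ = 41.96°  ✓
  (3,4): δ = 116.16°  ·
antipodal pairs: 4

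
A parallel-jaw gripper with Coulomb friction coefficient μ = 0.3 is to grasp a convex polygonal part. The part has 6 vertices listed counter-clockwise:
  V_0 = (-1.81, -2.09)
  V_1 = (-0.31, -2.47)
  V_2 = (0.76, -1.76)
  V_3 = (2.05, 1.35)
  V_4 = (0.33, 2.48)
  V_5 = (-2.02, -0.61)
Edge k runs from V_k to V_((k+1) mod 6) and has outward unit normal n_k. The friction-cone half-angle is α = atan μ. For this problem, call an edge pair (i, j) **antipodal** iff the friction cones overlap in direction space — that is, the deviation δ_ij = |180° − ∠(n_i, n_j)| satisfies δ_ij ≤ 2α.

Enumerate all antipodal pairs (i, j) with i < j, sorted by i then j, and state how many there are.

α = atan 0.3 = 16.70°;  2α = 33.40°
n_0 = (-0.2456, -0.9694)
n_1 = (+0.5529, -0.8332)
n_2 = (+0.9237, -0.3831)
n_3 = (+0.5491, +0.8358)
n_4 = (-0.7960, +0.6053)
n_5 = (-0.9901, -0.1405)
  (0,1): δ = 132.22°  ·
  (0,2): δ = 98.31°  ·
  (0,3): δ = 19.09°  ✓
  (0,4): δ = 66.96°  ·
  (0,5): δ = 112.29°  ·
  (1,2): δ = 146.09°  ·
  (1,3): δ = 66.87°  ·
  (1,4): δ = 19.18°  ✓
  (1,5): δ = 64.51°  ·
  (2,3): δ = 100.78°  ·
  (2,4): δ = 14.73°  ✓
  (2,5): δ = 30.60°  ✓
  (3,4): δ = 93.95°  ·
  (3,5): δ = 48.62°  ·
  (4,5): δ = 134.67°  ·
antipodal pairs: 4

count = 4; pairs: (0,3), (1,4), (2,4), (2,5)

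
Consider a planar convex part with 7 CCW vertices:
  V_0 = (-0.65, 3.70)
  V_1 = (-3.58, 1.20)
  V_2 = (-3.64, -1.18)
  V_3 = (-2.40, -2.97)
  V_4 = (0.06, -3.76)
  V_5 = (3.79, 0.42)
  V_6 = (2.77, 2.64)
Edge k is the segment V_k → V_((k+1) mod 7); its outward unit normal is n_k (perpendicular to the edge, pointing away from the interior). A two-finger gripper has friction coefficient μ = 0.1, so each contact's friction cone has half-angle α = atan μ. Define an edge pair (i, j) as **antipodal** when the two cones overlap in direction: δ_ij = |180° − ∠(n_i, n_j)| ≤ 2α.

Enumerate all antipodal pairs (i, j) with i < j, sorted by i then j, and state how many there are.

α = atan 0.1 = 5.71°;  2α = 11.42°
n_0 = (-0.6491, +0.7607)
n_1 = (-0.9997, +0.0252)
n_2 = (-0.8220, -0.5694)
n_3 = (-0.3058, -0.9521)
n_4 = (+0.7461, -0.6658)
n_5 = (+0.9087, +0.4175)
n_6 = (+0.2960, +0.9552)
  (0,1): δ = 131.92°  ·
  (0,2): δ = 95.76°  ·
  (0,3): δ = 58.28°  ·
  (0,4): δ = 7.78°  ✓
  (0,5): δ = 74.20°  ·
  (0,6): δ = 122.31°  ·
  (1,2): δ = 143.84°  ·
  (1,3): δ = 106.36°  ·
  (1,4): δ = 40.30°  ·
  (1,5): δ = 26.12°  ·
  (1,6): δ = 74.22°  ·
  (2,3): δ = 142.52°  ·
  (2,4): δ = 76.46°  ·
  (2,5): δ = 10.03°  ✓
  (2,6): δ = 38.07°  ·
  (3,4): δ = 113.94°  ·
  (3,5): δ = 47.52°  ·
  (3,6): δ = 0.58°  ✓
  (4,5): δ = 113.58°  ·
  (4,6): δ = 65.48°  ·
  (5,6): δ = 131.90°  ·
antipodal pairs: 3

count = 3; pairs: (0,4), (2,5), (3,6)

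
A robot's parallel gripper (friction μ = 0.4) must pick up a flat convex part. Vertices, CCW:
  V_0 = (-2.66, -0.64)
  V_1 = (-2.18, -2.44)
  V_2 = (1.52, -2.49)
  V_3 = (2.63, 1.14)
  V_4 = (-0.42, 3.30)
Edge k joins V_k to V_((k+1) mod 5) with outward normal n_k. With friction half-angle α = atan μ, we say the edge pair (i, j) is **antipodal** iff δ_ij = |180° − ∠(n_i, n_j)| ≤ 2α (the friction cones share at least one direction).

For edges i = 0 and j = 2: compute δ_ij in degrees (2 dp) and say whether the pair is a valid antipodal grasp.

δ = 31.93°, valid

α = atan 0.4 = 21.80°;  2α = 43.60°
edge 0: e_0 = (+0.48, -1.80);  n_0 = (-0.9662, -0.2577)
edge 2: e_2 = (+1.11, +3.63);  n_2 = (+0.9563, -0.2924)
∠(n_0, n_2) = 148.07°
δ = |180° − 148.07°| = 31.93°
31.93° ≤ 2α = 43.60°  →  valid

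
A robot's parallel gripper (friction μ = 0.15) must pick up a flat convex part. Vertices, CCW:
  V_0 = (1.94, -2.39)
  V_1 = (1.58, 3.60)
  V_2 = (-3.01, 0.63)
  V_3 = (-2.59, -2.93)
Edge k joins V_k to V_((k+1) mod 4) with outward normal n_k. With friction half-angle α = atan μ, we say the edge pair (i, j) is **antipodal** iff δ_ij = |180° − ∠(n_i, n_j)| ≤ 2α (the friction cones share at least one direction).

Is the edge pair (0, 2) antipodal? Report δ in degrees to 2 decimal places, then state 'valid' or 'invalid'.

α = atan 0.15 = 8.53°;  2α = 17.06°
edge 0: e_0 = (-0.36, +5.99);  n_0 = (+0.9982, +0.0600)
edge 2: e_2 = (+0.42, -3.56);  n_2 = (-0.9931, -0.1172)
∠(n_0, n_2) = 176.71°
δ = |180° − 176.71°| = 3.29°
3.29° ≤ 2α = 17.06°  →  valid

δ = 3.29°, valid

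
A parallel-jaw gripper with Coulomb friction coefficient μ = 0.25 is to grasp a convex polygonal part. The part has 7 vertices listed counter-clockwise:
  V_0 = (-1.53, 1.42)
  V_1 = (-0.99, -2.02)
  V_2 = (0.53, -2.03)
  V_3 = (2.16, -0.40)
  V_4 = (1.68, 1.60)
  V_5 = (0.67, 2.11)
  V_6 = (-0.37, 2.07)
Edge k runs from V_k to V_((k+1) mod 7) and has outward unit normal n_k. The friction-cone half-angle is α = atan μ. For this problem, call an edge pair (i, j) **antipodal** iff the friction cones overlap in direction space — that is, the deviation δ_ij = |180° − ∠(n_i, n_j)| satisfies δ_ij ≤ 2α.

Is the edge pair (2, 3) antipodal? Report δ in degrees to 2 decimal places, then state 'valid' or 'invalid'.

α = atan 0.25 = 14.04°;  2α = 28.07°
edge 2: e_2 = (+1.63, +1.63);  n_2 = (+0.7071, -0.7071)
edge 3: e_3 = (-0.48, +2.00);  n_3 = (+0.9724, +0.2334)
∠(n_2, n_3) = 58.50°
δ = |180° − 58.50°| = 121.50°
121.50° > 2α = 28.07°  →  invalid

δ = 121.50°, invalid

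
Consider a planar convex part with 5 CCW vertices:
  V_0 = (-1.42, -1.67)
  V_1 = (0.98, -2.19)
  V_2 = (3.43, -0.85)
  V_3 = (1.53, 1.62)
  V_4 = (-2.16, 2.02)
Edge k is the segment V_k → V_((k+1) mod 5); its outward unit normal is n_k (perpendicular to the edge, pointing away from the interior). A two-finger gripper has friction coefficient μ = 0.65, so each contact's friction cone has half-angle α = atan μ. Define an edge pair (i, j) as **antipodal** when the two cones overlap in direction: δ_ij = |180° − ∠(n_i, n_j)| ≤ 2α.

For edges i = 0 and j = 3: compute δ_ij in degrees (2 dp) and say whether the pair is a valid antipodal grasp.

δ = 6.04°, valid

α = atan 0.65 = 33.02°;  2α = 66.05°
edge 0: e_0 = (+2.40, -0.52);  n_0 = (-0.2118, -0.9773)
edge 3: e_3 = (-3.69, +0.40);  n_3 = (+0.1078, +0.9942)
∠(n_0, n_3) = 173.96°
δ = |180° − 173.96°| = 6.04°
6.04° ≤ 2α = 66.05°  →  valid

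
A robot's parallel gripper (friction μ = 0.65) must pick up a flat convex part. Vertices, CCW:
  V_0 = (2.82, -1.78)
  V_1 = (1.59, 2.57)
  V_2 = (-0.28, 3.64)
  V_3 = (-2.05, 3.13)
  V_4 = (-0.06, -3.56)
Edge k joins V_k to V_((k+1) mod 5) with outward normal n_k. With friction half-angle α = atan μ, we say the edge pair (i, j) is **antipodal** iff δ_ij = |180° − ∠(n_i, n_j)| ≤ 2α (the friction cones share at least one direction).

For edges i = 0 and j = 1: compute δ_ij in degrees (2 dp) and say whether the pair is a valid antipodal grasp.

δ = 135.57°, invalid

α = atan 0.65 = 33.02°;  2α = 66.05°
edge 0: e_0 = (-1.23, +4.35);  n_0 = (+0.9623, +0.2721)
edge 1: e_1 = (-1.87, +1.07);  n_1 = (+0.4966, +0.8680)
∠(n_0, n_1) = 44.43°
δ = |180° − 44.43°| = 135.57°
135.57° > 2α = 66.05°  →  invalid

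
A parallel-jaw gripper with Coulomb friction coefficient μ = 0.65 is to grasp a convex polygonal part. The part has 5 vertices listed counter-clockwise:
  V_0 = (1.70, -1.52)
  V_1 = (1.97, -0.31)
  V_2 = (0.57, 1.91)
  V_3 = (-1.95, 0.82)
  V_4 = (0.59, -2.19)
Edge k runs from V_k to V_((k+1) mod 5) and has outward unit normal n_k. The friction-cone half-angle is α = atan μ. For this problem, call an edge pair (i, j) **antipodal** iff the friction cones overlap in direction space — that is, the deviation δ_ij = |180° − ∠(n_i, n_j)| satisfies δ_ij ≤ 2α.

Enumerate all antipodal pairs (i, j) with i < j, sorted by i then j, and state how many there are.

count = 4; pairs: (0,2), (0,3), (1,3), (2,4)

α = atan 0.65 = 33.02°;  2α = 66.05°
n_0 = (+0.9760, -0.2178)
n_1 = (+0.8459, +0.5334)
n_2 = (-0.3970, +0.9178)
n_3 = (-0.7643, -0.6449)
n_4 = (+0.5168, -0.8561)
  (0,1): δ = 135.18°  ·
  (0,2): δ = 54.03°  ✓
  (0,3): δ = 52.74°  ✓
  (0,4): δ = 133.69°  ·
  (1,2): δ = 98.85°  ·
  (1,3): δ = 7.92°  ✓
  (1,4): δ = 88.88°  ·
  (2,3): δ = 73.23°  ·
  (2,4): δ = 7.72°  ✓
  (3,4): δ = 99.04°  ·
antipodal pairs: 4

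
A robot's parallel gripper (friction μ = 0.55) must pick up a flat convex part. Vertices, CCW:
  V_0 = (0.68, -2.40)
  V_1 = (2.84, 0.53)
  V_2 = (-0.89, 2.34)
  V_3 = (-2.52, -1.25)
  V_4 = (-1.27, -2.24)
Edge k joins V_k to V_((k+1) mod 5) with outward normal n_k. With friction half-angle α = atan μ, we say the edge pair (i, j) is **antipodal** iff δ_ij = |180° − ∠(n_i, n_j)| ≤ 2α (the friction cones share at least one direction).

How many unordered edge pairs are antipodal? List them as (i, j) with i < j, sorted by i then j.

count = 3; pairs: (0,2), (1,3), (1,4)

α = atan 0.55 = 28.81°;  2α = 57.62°
n_0 = (+0.8049, -0.5934)
n_1 = (+0.4366, +0.8997)
n_2 = (-0.9105, +0.4134)
n_3 = (-0.6209, -0.7839)
n_4 = (-0.0818, -0.9967)
  (0,1): δ = 79.49°  ·
  (0,2): δ = 11.98°  ✓
  (0,3): δ = 88.02°  ·
  (0,4): δ = 121.71°  ·
  (1,2): δ = 88.53°  ·
  (1,3): δ = 12.49°  ✓
  (1,4): δ = 21.19°  ✓
  (2,3): δ = 103.96°  ·
  (2,4): δ = 70.27°  ·
  (3,4): δ = 146.31°  ·
antipodal pairs: 3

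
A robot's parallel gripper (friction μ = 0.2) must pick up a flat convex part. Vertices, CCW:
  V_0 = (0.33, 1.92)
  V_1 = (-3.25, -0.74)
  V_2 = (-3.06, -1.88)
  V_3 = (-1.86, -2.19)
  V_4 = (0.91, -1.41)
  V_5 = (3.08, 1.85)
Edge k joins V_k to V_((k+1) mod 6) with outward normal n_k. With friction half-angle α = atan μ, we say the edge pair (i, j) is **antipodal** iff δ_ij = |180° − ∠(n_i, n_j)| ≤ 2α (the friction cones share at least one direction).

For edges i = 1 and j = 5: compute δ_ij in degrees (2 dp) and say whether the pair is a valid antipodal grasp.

α = atan 0.2 = 11.31°;  2α = 22.62°
edge 1: e_1 = (+0.19, -1.14);  n_1 = (-0.9864, -0.1644)
edge 5: e_5 = (-2.75, +0.07);  n_5 = (+0.0254, +0.9997)
∠(n_1, n_5) = 100.92°
δ = |180° − 100.92°| = 79.08°
79.08° > 2α = 22.62°  →  invalid

δ = 79.08°, invalid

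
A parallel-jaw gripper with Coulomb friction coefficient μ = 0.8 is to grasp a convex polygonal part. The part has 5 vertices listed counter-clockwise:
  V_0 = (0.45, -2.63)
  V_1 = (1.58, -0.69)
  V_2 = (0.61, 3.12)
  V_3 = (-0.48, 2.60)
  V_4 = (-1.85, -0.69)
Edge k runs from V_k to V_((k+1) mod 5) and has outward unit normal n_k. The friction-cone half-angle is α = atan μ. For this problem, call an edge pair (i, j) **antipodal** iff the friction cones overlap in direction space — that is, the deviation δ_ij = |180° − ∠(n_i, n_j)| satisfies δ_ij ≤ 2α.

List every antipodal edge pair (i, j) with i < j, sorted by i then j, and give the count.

count = 5; pairs: (0,2), (0,3), (1,3), (1,4), (2,4)

α = atan 0.8 = 38.66°;  2α = 77.32°
n_0 = (+0.8641, -0.5033)
n_1 = (+0.9691, +0.2467)
n_2 = (-0.4306, +0.9026)
n_3 = (-0.9232, +0.3844)
n_4 = (-0.6447, -0.7644)
  (0,1): δ = 135.50°  ·
  (0,2): δ = 34.28°  ✓
  (0,3): δ = 7.61°  ✓
  (0,4): δ = 80.07°  ·
  (1,2): δ = 78.78°  ·
  (1,3): δ = 36.89°  ✓
  (1,4): δ = 35.57°  ✓
  (2,3): δ = 138.11°  ·
  (2,4): δ = 65.65°  ✓
  (3,4): δ = 107.54°  ·
antipodal pairs: 5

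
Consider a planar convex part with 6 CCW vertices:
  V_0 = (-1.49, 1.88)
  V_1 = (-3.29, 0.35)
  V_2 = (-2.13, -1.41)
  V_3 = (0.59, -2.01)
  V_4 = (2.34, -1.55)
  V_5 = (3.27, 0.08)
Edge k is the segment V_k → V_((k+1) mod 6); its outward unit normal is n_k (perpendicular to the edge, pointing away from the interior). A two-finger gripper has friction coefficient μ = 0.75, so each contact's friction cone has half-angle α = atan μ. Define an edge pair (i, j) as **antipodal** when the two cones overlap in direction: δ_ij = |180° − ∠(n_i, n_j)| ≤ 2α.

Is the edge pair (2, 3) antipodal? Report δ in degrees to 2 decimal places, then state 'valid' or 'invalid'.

δ = 152.83°, invalid

α = atan 0.75 = 36.87°;  2α = 73.74°
edge 2: e_2 = (+2.72, -0.60);  n_2 = (-0.2154, -0.9765)
edge 3: e_3 = (+1.75, +0.46);  n_3 = (+0.2542, -0.9671)
∠(n_2, n_3) = 27.17°
δ = |180° − 27.17°| = 152.83°
152.83° > 2α = 73.74°  →  invalid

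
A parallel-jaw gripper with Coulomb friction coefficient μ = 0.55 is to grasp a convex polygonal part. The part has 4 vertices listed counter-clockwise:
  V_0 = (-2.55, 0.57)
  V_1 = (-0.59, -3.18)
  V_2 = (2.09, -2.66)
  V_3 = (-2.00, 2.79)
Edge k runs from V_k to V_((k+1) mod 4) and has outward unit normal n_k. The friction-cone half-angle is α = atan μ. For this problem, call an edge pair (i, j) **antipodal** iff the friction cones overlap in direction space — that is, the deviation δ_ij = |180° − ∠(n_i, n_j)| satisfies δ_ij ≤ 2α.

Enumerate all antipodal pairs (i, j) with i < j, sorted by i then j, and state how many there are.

α = atan 0.55 = 28.81°;  2α = 57.62°
n_0 = (-0.8862, -0.4632)
n_1 = (+0.1905, -0.9817)
n_2 = (+0.7998, +0.6002)
n_3 = (-0.9707, +0.2405)
  (0,1): δ = 106.61°  ·
  (0,2): δ = 9.29°  ✓
  (0,3): δ = 138.49°  ·
  (1,2): δ = 64.09°  ·
  (1,3): δ = 65.10°  ·
  (2,3): δ = 50.80°  ✓
antipodal pairs: 2

count = 2; pairs: (0,2), (2,3)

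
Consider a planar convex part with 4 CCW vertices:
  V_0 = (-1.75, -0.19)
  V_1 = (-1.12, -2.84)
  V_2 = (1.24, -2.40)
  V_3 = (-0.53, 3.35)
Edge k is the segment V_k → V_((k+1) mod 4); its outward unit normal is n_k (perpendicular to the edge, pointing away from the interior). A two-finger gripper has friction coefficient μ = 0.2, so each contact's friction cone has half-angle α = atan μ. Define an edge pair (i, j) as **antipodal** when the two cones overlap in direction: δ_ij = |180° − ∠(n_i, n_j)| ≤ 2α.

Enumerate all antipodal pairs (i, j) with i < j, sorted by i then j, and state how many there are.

count = 1; pairs: (0,2)

α = atan 0.2 = 11.31°;  2α = 22.62°
n_0 = (-0.9729, -0.2313)
n_1 = (+0.1833, -0.9831)
n_2 = (+0.9557, +0.2942)
n_3 = (-0.9454, +0.3258)
  (0,1): δ = 92.81°  ·
  (0,2): δ = 3.74°  ✓
  (0,3): δ = 147.61°  ·
  (1,2): δ = 83.45°  ·
  (1,3): δ = 60.42°  ·
  (2,3): δ = 36.13°  ·
antipodal pairs: 1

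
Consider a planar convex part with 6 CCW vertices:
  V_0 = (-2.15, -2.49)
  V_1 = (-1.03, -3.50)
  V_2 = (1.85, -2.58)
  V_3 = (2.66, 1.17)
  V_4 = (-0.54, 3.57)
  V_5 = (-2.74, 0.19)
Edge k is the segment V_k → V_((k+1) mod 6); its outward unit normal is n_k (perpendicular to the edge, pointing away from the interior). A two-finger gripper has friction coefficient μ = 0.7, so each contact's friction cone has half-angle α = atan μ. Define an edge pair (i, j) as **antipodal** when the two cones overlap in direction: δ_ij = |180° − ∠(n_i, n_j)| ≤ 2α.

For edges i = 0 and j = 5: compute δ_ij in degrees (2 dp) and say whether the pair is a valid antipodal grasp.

α = atan 0.7 = 34.99°;  2α = 69.98°
edge 0: e_0 = (+1.12, -1.01);  n_0 = (-0.6697, -0.7426)
edge 5: e_5 = (+0.59, -2.68);  n_5 = (-0.9766, -0.2150)
∠(n_0, n_5) = 35.54°
δ = |180° − 35.54°| = 144.46°
144.46° > 2α = 69.98°  →  invalid

δ = 144.46°, invalid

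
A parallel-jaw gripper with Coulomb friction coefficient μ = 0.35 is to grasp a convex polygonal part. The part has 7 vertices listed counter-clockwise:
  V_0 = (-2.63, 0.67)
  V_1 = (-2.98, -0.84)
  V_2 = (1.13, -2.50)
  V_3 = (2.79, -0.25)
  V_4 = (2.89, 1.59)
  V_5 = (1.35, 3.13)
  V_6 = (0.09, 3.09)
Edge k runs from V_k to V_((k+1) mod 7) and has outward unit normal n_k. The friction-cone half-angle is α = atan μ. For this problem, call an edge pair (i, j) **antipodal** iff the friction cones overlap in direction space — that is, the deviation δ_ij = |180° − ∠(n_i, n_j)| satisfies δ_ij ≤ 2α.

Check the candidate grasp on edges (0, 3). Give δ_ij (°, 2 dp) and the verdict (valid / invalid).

δ = 9.94°, valid

α = atan 0.35 = 19.29°;  2α = 38.58°
edge 0: e_0 = (-0.35, -1.51);  n_0 = (-0.9742, +0.2258)
edge 3: e_3 = (+0.10, +1.84);  n_3 = (+0.9985, -0.0543)
∠(n_0, n_3) = 170.06°
δ = |180° − 170.06°| = 9.94°
9.94° ≤ 2α = 38.58°  →  valid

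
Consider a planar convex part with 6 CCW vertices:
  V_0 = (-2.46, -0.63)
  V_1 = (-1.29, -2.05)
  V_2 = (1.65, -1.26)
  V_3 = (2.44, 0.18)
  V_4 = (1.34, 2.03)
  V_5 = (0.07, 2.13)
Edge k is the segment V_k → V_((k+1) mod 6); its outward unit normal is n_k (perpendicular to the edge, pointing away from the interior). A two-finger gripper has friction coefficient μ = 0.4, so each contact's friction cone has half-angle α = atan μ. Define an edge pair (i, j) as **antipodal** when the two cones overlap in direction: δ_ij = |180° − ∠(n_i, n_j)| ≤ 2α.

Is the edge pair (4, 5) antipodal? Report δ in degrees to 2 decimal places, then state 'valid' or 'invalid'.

δ = 128.01°, invalid

α = atan 0.4 = 21.80°;  2α = 43.60°
edge 4: e_4 = (-1.27, +0.10);  n_4 = (+0.0785, +0.9969)
edge 5: e_5 = (-2.53, -2.76);  n_5 = (-0.7372, +0.6757)
∠(n_4, n_5) = 51.99°
δ = |180° − 51.99°| = 128.01°
128.01° > 2α = 43.60°  →  invalid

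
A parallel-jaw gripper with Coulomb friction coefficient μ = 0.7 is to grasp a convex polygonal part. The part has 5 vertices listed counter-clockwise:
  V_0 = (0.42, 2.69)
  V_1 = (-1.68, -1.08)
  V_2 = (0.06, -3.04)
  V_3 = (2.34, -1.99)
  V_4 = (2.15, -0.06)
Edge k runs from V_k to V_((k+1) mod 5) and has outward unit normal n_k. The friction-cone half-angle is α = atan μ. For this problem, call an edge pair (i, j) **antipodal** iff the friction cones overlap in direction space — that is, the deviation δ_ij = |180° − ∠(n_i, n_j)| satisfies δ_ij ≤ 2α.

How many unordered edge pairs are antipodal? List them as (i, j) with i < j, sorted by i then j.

count = 5; pairs: (0,2), (0,3), (0,4), (1,3), (1,4)

α = atan 0.7 = 34.99°;  2α = 69.98°
n_0 = (-0.8736, +0.4866)
n_1 = (-0.7478, -0.6639)
n_2 = (+0.4183, -0.9083)
n_3 = (+0.9952, +0.0980)
n_4 = (+0.8464, +0.5325)
  (0,1): δ = 109.28°  ·
  (0,2): δ = 36.15°  ✓
  (0,3): δ = 34.74°  ✓
  (0,4): δ = 61.29°  ✓
  (1,2): δ = 106.87°  ·
  (1,3): δ = 35.97°  ✓
  (1,4): δ = 9.42°  ✓
  (2,3): δ = 109.10°  ·
  (2,4): δ = 82.55°  ·
  (3,4): δ = 153.45°  ·
antipodal pairs: 5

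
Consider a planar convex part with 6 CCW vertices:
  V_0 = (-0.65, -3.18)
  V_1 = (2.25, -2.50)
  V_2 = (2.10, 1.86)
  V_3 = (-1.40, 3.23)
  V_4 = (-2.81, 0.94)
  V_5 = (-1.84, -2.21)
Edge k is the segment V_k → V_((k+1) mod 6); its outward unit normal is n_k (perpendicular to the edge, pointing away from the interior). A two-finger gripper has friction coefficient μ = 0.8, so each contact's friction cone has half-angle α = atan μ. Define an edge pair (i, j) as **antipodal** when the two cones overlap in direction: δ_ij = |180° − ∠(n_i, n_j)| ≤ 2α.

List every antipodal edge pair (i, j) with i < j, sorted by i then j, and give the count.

count = 7; pairs: (0,2), (0,3), (1,3), (1,4), (1,5), (2,4), (2,5)

α = atan 0.8 = 38.66°;  2α = 77.32°
n_0 = (+0.2283, -0.9736)
n_1 = (+0.9994, +0.0344)
n_2 = (+0.3645, +0.9312)
n_3 = (-0.8515, +0.5243)
n_4 = (-0.9557, -0.2943)
n_5 = (-0.6318, -0.7751)
  (0,1): δ = 101.23°  ·
  (0,2): δ = 34.57°  ✓
  (0,3): δ = 45.18°  ✓
  (0,4): δ = 93.92°  ·
  (0,5): δ = 127.62°  ·
  (1,2): δ = 113.35°  ·
  (1,3): δ = 33.59°  ✓
  (1,4): δ = 15.15°  ✓
  (1,5): δ = 48.85°  ✓
  (2,3): δ = 100.24°  ·
  (2,4): δ = 51.51°  ✓
  (2,5): δ = 17.81°  ✓
  (3,4): δ = 131.26°  ·
  (3,5): δ = 97.56°  ·
  (4,5): δ = 146.30°  ·
antipodal pairs: 7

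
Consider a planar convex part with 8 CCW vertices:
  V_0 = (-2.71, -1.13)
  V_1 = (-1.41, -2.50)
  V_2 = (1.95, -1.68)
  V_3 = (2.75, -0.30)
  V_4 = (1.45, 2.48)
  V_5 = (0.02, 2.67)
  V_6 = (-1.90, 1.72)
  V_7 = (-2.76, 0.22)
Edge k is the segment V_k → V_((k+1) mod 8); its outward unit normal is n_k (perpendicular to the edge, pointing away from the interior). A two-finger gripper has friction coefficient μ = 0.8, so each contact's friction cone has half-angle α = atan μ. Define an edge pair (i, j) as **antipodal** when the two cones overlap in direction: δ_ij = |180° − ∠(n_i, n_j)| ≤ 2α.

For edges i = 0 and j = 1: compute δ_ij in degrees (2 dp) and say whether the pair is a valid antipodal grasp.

α = atan 0.8 = 38.66°;  2α = 77.32°
edge 0: e_0 = (+1.30, -1.37);  n_0 = (-0.7254, -0.6883)
edge 1: e_1 = (+3.36, +0.82);  n_1 = (+0.2371, -0.9715)
∠(n_0, n_1) = 60.22°
δ = |180° − 60.22°| = 119.78°
119.78° > 2α = 77.32°  →  invalid

δ = 119.78°, invalid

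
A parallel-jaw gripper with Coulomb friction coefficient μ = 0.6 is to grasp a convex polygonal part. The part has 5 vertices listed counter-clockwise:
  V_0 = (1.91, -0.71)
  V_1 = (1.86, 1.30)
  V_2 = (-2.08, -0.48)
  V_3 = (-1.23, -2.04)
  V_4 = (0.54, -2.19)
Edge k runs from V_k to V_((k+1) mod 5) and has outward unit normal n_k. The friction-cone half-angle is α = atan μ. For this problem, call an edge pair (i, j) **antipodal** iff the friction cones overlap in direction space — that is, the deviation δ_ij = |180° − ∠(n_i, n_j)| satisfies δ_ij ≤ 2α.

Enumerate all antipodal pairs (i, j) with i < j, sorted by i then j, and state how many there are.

α = atan 0.6 = 30.96°;  2α = 61.93°
n_0 = (+0.9997, +0.0249)
n_1 = (-0.4117, +0.9113)
n_2 = (-0.8781, -0.4785)
n_3 = (-0.0844, -0.9964)
n_4 = (+0.7339, -0.6793)
  (0,1): δ = 67.11°  ·
  (0,2): δ = 27.16°  ✓
  (0,3): δ = 83.73°  ·
  (0,4): δ = 135.79°  ·
  (1,2): δ = 85.73°  ·
  (1,3): δ = 29.16°  ✓
  (1,4): δ = 22.90°  ✓
  (2,3): δ = 123.43°  ·
  (2,4): δ = 71.37°  ·
  (3,4): δ = 127.95°  ·
antipodal pairs: 3

count = 3; pairs: (0,2), (1,3), (1,4)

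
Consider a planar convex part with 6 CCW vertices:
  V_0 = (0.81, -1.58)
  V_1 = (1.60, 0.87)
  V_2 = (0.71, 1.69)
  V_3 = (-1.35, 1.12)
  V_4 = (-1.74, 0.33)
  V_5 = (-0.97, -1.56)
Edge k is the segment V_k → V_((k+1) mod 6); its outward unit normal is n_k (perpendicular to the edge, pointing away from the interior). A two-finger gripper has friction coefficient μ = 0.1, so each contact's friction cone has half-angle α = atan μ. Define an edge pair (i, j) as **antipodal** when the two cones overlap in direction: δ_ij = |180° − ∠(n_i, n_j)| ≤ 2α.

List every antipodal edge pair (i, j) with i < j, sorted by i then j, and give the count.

α = atan 0.1 = 5.71°;  2α = 11.42°
n_0 = (+0.9517, -0.3069)
n_1 = (+0.6776, +0.7354)
n_2 = (-0.2667, +0.9638)
n_3 = (-0.8967, +0.4427)
n_4 = (-0.9261, -0.3773)
n_5 = (-0.0112, -0.9999)
  (0,1): δ = 114.78°  ·
  (0,2): δ = 56.66°  ·
  (0,3): δ = 8.40°  ✓
  (0,4): δ = 40.04°  ·
  (0,5): δ = 107.23°  ·
  (1,2): δ = 121.88°  ·
  (1,3): δ = 73.62°  ·
  (1,4): δ = 25.18°  ·
  (1,5): δ = 42.01°  ·
  (2,3): δ = 131.74°  ·
  (2,4): δ = 83.30°  ·
  (2,5): δ = 16.11°  ·
  (3,4): δ = 131.56°  ·
  (3,5): δ = 64.37°  ·
  (4,5): δ = 112.81°  ·
antipodal pairs: 1

count = 1; pairs: (0,3)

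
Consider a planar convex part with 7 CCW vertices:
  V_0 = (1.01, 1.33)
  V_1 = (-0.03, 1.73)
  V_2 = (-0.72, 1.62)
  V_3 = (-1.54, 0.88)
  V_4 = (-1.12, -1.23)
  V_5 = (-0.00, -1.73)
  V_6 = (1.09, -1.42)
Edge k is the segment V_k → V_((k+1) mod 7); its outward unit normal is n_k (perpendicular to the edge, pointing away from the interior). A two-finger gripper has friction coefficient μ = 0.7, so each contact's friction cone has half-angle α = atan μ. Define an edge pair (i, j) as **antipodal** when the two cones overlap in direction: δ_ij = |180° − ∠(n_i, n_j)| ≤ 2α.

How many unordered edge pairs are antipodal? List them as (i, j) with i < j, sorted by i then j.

count = 10; pairs: (0,3), (0,4), (0,5), (1,4), (1,5), (2,4), (2,5), (2,6), (3,6), (4,6)

α = atan 0.7 = 34.99°;  2α = 69.98°
n_0 = (+0.3590, +0.9333)
n_1 = (-0.1574, +0.9875)
n_2 = (-0.6700, +0.7424)
n_3 = (-0.9808, -0.1952)
n_4 = (-0.4077, -0.9131)
n_5 = (+0.2736, -0.9619)
n_6 = (+0.9996, +0.0291)
  (0,1): δ = 149.90°  ·
  (0,2): δ = 116.90°  ·
  (0,3): δ = 57.70°  ✓
  (0,4): δ = 3.02°  ✓
  (0,5): δ = 36.91°  ✓
  (0,6): δ = 112.70°  ·
  (1,2): δ = 146.99°  ·
  (1,3): δ = 87.80°  ·
  (1,4): δ = 33.12°  ✓
  (1,5): δ = 6.82°  ✓
  (1,6): δ = 82.61°  ·
  (2,3): δ = 120.81°  ·
  (2,4): δ = 66.12°  ✓
  (2,5): δ = 26.19°  ✓
  (2,6): δ = 49.60°  ✓
  (3,4): δ = 125.32°  ·
  (3,5): δ = 85.38°  ·
  (3,6): δ = 9.59°  ✓
  (4,5): δ = 140.07°  ·
  (4,6): δ = 64.28°  ✓
  (5,6): δ = 104.21°  ·
antipodal pairs: 10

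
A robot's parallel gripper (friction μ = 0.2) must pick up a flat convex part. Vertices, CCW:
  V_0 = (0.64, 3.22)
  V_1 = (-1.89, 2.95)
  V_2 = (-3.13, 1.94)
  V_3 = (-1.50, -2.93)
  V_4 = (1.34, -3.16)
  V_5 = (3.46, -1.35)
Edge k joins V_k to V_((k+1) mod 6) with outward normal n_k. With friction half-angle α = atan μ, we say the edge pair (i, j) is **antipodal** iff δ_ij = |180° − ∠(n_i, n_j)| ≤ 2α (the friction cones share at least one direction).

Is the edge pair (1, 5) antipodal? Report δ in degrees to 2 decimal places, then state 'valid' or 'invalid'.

δ = 82.51°, invalid

α = atan 0.2 = 11.31°;  2α = 22.62°
edge 1: e_1 = (-1.24, -1.01);  n_1 = (-0.6315, +0.7753)
edge 5: e_5 = (-2.82, +4.57);  n_5 = (+0.8510, +0.5251)
∠(n_1, n_5) = 97.49°
δ = |180° − 97.49°| = 82.51°
82.51° > 2α = 22.62°  →  invalid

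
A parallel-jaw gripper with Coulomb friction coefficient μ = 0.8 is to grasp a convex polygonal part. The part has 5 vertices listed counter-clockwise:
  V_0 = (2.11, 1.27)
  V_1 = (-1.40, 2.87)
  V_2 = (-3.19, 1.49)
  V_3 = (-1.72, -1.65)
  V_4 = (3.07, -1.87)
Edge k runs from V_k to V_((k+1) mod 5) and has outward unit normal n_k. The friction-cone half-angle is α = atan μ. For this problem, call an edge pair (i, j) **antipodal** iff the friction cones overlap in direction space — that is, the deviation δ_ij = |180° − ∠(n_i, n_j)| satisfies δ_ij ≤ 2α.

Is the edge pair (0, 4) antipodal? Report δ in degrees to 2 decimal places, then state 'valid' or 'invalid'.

α = atan 0.8 = 38.66°;  2α = 77.32°
edge 0: e_0 = (-3.51, +1.60);  n_0 = (+0.4148, +0.9099)
edge 4: e_4 = (-0.96, +3.14);  n_4 = (+0.9563, +0.2924)
∠(n_0, n_4) = 48.49°
δ = |180° − 48.49°| = 131.51°
131.51° > 2α = 77.32°  →  invalid

δ = 131.51°, invalid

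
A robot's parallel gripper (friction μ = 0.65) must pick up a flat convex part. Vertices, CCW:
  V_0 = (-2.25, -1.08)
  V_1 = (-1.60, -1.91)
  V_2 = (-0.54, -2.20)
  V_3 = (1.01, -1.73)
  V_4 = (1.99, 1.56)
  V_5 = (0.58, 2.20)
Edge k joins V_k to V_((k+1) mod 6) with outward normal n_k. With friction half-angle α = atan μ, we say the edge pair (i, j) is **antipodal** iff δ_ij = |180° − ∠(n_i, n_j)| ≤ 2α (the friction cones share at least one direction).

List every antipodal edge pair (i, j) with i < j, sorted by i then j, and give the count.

α = atan 0.65 = 33.02°;  2α = 66.05°
n_0 = (-0.7873, -0.6166)
n_1 = (-0.2639, -0.9646)
n_2 = (+0.2902, -0.9570)
n_3 = (+0.9584, -0.2855)
n_4 = (+0.4133, +0.9106)
n_5 = (-0.7571, +0.6533)
  (0,1): δ = 143.37°  ·
  (0,2): δ = 111.20°  ·
  (0,3): δ = 54.65°  ✓
  (0,4): δ = 27.52°  ✓
  (0,5): δ = 101.15°  ·
  (1,2): δ = 147.83°  ·
  (1,3): δ = 91.29°  ·
  (1,4): δ = 9.11°  ✓
  (1,5): δ = 64.51°  ✓
  (2,3): δ = 123.46°  ·
  (2,4): δ = 41.28°  ✓
  (2,5): δ = 32.34°  ✓
  (3,4): δ = 97.83°  ·
  (3,5): δ = 24.20°  ✓
  (4,5): δ = 106.37°  ·
antipodal pairs: 7

count = 7; pairs: (0,3), (0,4), (1,4), (1,5), (2,4), (2,5), (3,5)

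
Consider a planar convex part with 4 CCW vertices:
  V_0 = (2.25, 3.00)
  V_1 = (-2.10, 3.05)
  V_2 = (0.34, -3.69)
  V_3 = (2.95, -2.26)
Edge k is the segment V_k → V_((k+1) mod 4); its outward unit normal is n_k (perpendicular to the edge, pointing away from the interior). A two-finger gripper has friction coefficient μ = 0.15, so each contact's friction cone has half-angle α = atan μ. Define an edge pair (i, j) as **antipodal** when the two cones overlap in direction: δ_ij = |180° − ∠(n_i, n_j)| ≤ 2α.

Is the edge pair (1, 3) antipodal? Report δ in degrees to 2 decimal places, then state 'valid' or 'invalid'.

δ = 12.32°, valid

α = atan 0.15 = 8.53°;  2α = 17.06°
edge 1: e_1 = (+2.44, -6.74);  n_1 = (-0.9403, -0.3404)
edge 3: e_3 = (-0.70, +5.26);  n_3 = (+0.9913, +0.1319)
∠(n_1, n_3) = 167.68°
δ = |180° − 167.68°| = 12.32°
12.32° ≤ 2α = 17.06°  →  valid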